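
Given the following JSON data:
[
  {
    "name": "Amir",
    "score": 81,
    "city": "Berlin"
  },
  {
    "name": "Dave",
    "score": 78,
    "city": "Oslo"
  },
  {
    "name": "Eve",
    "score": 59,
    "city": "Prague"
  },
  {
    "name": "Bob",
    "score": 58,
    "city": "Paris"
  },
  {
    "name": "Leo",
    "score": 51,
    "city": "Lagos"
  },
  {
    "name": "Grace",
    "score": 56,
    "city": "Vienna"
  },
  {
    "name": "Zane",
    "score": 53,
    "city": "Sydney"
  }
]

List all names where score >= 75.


Filtering records where score >= 75:
  Amir (score=81) -> YES
  Dave (score=78) -> YES
  Eve (score=59) -> no
  Bob (score=58) -> no
  Leo (score=51) -> no
  Grace (score=56) -> no
  Zane (score=53) -> no


ANSWER: Amir, Dave


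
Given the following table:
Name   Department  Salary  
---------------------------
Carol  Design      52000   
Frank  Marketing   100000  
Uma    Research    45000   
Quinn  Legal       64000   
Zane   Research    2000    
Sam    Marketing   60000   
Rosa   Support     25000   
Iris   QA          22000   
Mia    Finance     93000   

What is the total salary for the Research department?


Research department members:
  Uma: 45000
  Zane: 2000
Total = 45000 + 2000 = 47000

ANSWER: 47000


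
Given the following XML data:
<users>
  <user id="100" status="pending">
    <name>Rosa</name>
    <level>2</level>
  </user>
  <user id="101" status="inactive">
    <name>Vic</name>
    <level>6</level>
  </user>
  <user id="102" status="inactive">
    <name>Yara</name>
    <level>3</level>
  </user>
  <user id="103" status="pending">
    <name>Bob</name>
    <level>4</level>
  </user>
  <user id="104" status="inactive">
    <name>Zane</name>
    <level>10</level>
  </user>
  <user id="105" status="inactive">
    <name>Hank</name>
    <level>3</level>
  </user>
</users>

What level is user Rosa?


Finding user: Rosa
<level>2</level>

ANSWER: 2


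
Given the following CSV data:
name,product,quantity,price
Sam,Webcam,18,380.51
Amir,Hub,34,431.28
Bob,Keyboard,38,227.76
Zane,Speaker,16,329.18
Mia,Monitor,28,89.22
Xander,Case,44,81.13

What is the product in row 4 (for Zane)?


Row 4: Zane
Column 'product' = Speaker

ANSWER: Speaker


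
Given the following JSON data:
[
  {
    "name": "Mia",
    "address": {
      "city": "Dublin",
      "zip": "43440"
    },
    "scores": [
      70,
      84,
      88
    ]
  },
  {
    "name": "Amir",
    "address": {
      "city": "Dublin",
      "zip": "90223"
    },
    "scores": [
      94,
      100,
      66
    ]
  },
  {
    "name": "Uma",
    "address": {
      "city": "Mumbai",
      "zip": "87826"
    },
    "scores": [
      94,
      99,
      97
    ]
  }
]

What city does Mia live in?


Path: records[0].address.city
Value: Dublin

ANSWER: Dublin


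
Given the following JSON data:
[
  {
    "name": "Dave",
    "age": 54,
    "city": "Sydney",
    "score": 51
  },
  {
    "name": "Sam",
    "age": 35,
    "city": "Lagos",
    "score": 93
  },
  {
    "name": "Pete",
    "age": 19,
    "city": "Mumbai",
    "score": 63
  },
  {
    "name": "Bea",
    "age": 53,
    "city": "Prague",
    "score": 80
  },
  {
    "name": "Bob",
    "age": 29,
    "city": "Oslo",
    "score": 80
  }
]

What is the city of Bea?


Looking up record where name = Bea
Record index: 3
Field 'city' = Prague

ANSWER: Prague


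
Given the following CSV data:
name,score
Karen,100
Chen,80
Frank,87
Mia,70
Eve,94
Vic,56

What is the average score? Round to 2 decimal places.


Scores: 100, 80, 87, 70, 94, 56
Sum = 487
Count = 6
Average = 487 / 6 = 81.17

ANSWER: 81.17


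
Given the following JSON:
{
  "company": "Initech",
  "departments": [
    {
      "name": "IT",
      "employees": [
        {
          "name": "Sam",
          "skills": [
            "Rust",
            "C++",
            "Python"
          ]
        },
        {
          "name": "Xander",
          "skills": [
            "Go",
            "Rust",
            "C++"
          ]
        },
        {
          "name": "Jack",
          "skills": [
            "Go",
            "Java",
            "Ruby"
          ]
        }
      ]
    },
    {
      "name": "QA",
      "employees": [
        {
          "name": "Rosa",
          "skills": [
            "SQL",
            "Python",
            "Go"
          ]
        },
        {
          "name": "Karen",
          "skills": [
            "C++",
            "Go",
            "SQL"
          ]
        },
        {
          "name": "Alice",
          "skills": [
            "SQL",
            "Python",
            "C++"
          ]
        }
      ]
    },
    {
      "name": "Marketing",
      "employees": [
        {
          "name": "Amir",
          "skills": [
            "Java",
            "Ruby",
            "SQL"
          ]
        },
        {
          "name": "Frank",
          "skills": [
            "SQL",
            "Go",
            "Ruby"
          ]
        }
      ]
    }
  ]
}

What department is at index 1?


Path: departments[1].name
Value: QA

ANSWER: QA


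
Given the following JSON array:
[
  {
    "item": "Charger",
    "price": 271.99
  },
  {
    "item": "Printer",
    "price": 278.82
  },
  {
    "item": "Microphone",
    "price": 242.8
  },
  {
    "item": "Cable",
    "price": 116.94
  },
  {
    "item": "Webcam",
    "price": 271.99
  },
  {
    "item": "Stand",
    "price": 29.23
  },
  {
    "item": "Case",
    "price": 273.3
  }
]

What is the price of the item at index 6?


Array index 6 -> Case
price = 273.3

ANSWER: 273.3


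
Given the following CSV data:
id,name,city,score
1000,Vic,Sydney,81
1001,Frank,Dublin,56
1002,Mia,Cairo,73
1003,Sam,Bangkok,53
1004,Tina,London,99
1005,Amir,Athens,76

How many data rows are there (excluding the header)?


Counting rows (excluding header):
Header: id,name,city,score
Data rows: 6

ANSWER: 6


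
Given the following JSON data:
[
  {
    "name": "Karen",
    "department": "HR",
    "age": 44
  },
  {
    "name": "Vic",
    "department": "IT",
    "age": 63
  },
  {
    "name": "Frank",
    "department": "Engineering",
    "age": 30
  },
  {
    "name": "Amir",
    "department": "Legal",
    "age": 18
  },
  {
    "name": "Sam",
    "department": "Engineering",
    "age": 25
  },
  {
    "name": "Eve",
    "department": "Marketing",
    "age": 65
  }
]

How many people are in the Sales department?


Scanning records for department = Sales
  No matches found
Count: 0

ANSWER: 0


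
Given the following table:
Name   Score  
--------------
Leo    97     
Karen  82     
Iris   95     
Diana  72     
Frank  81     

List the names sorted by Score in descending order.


Sorting by Score (descending):
  Leo: 97
  Iris: 95
  Karen: 82
  Frank: 81
  Diana: 72


ANSWER: Leo, Iris, Karen, Frank, Diana


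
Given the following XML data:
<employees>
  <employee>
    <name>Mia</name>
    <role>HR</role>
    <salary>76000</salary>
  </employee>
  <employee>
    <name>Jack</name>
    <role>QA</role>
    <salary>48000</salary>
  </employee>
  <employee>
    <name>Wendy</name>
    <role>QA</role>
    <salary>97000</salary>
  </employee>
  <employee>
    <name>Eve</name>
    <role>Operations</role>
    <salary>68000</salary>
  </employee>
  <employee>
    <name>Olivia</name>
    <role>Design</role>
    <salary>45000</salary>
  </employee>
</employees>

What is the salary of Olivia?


Searching for <employee> with <name>Olivia</name>
Found at position 5
<salary>45000</salary>

ANSWER: 45000


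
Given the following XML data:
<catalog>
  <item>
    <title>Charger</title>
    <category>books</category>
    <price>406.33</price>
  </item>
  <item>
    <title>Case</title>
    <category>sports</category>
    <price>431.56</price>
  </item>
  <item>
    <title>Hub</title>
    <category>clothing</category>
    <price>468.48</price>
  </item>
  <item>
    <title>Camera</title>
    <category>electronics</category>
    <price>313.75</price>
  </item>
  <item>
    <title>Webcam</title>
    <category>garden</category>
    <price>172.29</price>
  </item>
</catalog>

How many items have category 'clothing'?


Scanning <item> elements for <category>clothing</category>:
  Item 3: Hub -> MATCH
Count: 1

ANSWER: 1


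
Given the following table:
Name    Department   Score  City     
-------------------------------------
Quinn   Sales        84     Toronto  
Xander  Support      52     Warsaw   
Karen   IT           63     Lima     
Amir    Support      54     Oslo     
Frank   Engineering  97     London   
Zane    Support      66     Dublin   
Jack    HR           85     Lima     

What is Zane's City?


Row 6: Zane
City = Dublin

ANSWER: Dublin


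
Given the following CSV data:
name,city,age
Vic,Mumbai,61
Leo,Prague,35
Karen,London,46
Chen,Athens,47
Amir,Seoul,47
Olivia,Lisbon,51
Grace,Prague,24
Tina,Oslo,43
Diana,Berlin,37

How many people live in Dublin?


Scanning city column for 'Dublin':
Total matches: 0

ANSWER: 0


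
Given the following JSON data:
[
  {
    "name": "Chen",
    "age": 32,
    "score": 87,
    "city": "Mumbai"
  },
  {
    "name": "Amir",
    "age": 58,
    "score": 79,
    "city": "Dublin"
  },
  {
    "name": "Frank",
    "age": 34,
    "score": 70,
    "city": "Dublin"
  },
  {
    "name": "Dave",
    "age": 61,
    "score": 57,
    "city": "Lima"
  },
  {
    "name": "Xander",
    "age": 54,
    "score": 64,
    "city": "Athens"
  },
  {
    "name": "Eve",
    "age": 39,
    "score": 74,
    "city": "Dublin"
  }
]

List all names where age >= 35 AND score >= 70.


Checking both conditions:
  Chen (age=32, score=87) -> no
  Amir (age=58, score=79) -> YES
  Frank (age=34, score=70) -> no
  Dave (age=61, score=57) -> no
  Xander (age=54, score=64) -> no
  Eve (age=39, score=74) -> YES


ANSWER: Amir, Eve


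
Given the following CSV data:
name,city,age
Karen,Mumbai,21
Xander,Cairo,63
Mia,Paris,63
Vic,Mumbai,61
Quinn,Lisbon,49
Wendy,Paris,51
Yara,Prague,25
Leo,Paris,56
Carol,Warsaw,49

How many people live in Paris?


Scanning city column for 'Paris':
  Row 3: Mia -> MATCH
  Row 6: Wendy -> MATCH
  Row 8: Leo -> MATCH
Total matches: 3

ANSWER: 3


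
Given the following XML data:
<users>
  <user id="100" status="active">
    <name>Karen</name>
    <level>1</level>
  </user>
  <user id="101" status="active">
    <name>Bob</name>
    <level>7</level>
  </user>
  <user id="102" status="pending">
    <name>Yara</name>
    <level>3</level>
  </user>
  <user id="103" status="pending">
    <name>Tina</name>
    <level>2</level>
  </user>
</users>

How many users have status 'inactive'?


Counting users with status='inactive':
Count: 0

ANSWER: 0


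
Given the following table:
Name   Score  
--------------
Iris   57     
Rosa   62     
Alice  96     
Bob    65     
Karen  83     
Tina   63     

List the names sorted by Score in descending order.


Sorting by Score (descending):
  Alice: 96
  Karen: 83
  Bob: 65
  Tina: 63
  Rosa: 62
  Iris: 57


ANSWER: Alice, Karen, Bob, Tina, Rosa, Iris


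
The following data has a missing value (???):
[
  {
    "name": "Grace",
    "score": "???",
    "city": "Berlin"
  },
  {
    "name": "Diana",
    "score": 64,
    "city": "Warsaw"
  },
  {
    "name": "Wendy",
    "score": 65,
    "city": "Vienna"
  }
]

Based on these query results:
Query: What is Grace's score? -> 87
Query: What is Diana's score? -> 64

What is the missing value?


The missing value is Grace's score
From query: Grace's score = 87

ANSWER: 87


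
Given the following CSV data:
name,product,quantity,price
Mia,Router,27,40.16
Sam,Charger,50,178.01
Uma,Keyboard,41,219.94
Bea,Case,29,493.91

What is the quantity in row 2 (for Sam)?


Row 2: Sam
Column 'quantity' = 50

ANSWER: 50


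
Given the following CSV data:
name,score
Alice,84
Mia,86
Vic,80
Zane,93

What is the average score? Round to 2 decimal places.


Scores: 84, 86, 80, 93
Sum = 343
Count = 4
Average = 343 / 4 = 85.75

ANSWER: 85.75


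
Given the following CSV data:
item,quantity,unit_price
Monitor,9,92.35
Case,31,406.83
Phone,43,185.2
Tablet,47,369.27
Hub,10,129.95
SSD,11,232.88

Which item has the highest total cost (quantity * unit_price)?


Computing row totals:
  Monitor: 831.15
  Case: 12611.73
  Phone: 7963.6
  Tablet: 17355.69
  Hub: 1299.5
  SSD: 2561.68
Maximum: Tablet (17355.69)

ANSWER: Tablet


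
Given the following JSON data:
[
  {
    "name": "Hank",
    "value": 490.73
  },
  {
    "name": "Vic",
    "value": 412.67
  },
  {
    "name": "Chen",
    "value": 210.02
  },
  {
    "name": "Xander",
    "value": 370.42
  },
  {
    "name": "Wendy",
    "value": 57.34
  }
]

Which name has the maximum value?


Comparing values:
  Hank: 490.73
  Vic: 412.67
  Chen: 210.02
  Xander: 370.42
  Wendy: 57.34
Maximum: Hank (490.73)

ANSWER: Hank


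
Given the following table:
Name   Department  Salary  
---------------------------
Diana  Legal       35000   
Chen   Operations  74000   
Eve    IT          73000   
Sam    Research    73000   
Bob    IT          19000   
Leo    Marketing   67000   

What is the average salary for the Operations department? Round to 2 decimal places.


Operations department members:
  Chen: 74000
Sum = 74000
Count = 1
Average = 74000 / 1 = 74000.00

ANSWER: 74000.00


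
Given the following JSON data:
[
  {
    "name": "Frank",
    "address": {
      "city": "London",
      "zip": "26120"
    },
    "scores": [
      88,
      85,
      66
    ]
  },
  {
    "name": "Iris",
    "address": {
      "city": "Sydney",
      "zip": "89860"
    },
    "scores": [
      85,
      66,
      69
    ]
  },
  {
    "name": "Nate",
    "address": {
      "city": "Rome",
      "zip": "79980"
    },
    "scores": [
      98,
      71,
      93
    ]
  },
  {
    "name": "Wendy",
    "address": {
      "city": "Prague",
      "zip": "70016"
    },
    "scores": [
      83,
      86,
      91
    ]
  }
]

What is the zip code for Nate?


Path: records[2].address.zip
Value: 79980

ANSWER: 79980


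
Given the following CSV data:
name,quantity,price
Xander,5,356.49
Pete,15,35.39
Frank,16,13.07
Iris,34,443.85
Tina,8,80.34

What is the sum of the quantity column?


Values in 'quantity' column:
  Row 1: 5
  Row 2: 15
  Row 3: 16
  Row 4: 34
  Row 5: 8
Sum = 5 + 15 + 16 + 34 + 8 = 78

ANSWER: 78


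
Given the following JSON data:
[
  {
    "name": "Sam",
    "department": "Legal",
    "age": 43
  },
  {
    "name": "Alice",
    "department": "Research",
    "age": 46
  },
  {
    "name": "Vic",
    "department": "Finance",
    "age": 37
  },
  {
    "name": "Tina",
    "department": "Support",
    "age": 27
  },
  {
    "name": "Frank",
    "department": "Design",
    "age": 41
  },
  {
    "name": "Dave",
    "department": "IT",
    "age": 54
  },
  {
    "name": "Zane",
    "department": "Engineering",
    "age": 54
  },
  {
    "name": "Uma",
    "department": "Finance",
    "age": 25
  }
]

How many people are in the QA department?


Scanning records for department = QA
  No matches found
Count: 0

ANSWER: 0


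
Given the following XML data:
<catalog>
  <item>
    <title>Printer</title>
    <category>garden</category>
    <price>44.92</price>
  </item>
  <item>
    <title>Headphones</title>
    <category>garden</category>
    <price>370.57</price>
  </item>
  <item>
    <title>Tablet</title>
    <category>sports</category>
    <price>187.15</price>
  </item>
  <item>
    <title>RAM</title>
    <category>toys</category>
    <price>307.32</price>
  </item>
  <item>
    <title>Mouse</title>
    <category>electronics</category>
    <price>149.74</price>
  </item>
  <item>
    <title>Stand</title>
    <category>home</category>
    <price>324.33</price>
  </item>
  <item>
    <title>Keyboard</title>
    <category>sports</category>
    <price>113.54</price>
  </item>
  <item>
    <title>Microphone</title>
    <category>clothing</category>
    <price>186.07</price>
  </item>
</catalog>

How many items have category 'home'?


Scanning <item> elements for <category>home</category>:
  Item 6: Stand -> MATCH
Count: 1

ANSWER: 1


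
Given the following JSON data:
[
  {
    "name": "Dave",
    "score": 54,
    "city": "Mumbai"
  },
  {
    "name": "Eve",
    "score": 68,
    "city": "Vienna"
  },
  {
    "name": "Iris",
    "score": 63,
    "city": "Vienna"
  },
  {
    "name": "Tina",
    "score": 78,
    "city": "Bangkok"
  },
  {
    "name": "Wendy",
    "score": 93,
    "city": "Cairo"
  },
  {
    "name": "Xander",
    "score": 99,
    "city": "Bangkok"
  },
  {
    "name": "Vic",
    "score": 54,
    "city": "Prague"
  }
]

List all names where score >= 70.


Filtering records where score >= 70:
  Dave (score=54) -> no
  Eve (score=68) -> no
  Iris (score=63) -> no
  Tina (score=78) -> YES
  Wendy (score=93) -> YES
  Xander (score=99) -> YES
  Vic (score=54) -> no


ANSWER: Tina, Wendy, Xander


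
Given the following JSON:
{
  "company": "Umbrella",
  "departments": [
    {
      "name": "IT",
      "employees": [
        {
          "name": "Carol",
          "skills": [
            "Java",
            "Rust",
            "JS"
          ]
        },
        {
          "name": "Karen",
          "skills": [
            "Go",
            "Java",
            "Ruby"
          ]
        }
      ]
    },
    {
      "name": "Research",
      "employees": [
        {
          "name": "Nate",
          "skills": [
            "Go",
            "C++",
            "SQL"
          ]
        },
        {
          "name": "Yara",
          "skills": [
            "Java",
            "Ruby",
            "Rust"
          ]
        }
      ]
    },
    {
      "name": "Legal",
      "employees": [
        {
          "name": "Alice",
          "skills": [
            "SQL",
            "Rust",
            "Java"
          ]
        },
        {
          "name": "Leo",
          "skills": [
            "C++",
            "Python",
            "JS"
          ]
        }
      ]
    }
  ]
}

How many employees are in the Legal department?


Path: departments[2].employees
Count: 2

ANSWER: 2


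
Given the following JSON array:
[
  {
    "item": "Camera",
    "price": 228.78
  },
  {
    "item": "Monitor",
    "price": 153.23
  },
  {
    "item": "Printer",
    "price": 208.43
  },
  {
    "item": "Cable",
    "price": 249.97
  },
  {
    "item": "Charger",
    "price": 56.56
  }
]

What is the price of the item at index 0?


Array index 0 -> Camera
price = 228.78

ANSWER: 228.78


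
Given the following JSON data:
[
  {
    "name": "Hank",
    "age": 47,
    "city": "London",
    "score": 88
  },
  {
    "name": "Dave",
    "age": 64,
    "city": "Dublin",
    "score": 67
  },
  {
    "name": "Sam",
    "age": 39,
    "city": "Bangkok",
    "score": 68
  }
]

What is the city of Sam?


Looking up record where name = Sam
Record index: 2
Field 'city' = Bangkok

ANSWER: Bangkok


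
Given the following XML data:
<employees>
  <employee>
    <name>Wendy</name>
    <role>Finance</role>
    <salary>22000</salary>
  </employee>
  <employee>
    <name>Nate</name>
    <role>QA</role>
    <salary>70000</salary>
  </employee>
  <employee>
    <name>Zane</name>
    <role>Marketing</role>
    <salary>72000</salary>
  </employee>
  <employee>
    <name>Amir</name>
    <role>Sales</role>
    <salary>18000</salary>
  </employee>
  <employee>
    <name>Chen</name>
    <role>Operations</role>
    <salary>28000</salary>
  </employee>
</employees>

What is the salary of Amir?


Searching for <employee> with <name>Amir</name>
Found at position 4
<salary>18000</salary>

ANSWER: 18000


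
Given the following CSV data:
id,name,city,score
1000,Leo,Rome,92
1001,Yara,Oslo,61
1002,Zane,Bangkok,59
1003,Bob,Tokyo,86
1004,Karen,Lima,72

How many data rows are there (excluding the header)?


Counting rows (excluding header):
Header: id,name,city,score
Data rows: 5

ANSWER: 5


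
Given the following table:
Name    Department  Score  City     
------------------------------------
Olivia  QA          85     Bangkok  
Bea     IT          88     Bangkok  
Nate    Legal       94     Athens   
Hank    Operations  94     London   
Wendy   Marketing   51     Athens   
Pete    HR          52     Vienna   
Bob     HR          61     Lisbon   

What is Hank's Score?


Row 4: Hank
Score = 94

ANSWER: 94


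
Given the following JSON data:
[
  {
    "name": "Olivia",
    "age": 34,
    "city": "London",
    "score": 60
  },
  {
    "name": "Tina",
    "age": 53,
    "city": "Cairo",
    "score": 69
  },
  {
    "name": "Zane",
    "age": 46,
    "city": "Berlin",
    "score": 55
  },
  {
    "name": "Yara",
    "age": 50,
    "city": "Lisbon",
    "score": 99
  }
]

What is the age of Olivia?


Looking up record where name = Olivia
Record index: 0
Field 'age' = 34

ANSWER: 34


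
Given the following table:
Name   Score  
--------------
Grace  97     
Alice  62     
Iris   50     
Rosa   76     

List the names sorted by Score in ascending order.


Sorting by Score (ascending):
  Iris: 50
  Alice: 62
  Rosa: 76
  Grace: 97


ANSWER: Iris, Alice, Rosa, Grace


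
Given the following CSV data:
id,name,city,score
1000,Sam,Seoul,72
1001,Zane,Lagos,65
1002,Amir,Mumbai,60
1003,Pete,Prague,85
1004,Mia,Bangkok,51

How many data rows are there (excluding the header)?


Counting rows (excluding header):
Header: id,name,city,score
Data rows: 5

ANSWER: 5


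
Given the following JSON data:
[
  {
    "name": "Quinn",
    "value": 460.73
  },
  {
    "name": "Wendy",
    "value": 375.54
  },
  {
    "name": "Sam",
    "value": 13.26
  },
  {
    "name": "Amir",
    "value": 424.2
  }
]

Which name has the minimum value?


Comparing values:
  Quinn: 460.73
  Wendy: 375.54
  Sam: 13.26
  Amir: 424.2
Minimum: Sam (13.26)

ANSWER: Sam


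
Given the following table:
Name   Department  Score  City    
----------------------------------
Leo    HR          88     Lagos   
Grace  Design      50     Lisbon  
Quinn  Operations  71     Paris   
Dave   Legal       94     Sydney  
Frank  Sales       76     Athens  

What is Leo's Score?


Row 1: Leo
Score = 88

ANSWER: 88


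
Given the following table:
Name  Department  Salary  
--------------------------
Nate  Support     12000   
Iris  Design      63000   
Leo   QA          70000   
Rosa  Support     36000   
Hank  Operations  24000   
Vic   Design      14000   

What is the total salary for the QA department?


QA department members:
  Leo: 70000
Total = 70000 = 70000

ANSWER: 70000


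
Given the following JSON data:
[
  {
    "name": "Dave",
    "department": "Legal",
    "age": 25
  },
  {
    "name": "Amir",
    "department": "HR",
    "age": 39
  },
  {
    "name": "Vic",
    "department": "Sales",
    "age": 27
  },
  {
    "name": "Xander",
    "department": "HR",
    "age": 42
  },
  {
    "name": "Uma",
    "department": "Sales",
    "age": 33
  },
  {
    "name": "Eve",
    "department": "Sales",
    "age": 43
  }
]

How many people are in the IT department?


Scanning records for department = IT
  No matches found
Count: 0

ANSWER: 0


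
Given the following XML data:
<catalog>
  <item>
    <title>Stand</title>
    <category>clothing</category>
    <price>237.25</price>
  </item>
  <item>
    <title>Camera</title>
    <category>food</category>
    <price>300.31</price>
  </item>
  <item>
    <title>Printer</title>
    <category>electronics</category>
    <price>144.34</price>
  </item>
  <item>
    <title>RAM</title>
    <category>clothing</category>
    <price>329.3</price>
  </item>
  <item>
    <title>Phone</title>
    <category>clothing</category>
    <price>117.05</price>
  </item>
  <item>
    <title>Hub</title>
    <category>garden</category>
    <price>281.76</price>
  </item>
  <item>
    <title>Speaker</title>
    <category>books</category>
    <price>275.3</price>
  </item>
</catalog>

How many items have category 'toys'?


Scanning <item> elements for <category>toys</category>:
Count: 0

ANSWER: 0


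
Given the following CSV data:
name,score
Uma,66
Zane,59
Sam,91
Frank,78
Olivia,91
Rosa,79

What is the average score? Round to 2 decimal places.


Scores: 66, 59, 91, 78, 91, 79
Sum = 464
Count = 6
Average = 464 / 6 = 77.33

ANSWER: 77.33


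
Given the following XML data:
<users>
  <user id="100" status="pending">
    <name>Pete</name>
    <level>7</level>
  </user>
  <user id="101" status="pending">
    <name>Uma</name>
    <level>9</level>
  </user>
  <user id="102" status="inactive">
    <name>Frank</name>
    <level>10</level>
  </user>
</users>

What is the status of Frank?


Finding user with name = Frank
user id="102" status="inactive"

ANSWER: inactive


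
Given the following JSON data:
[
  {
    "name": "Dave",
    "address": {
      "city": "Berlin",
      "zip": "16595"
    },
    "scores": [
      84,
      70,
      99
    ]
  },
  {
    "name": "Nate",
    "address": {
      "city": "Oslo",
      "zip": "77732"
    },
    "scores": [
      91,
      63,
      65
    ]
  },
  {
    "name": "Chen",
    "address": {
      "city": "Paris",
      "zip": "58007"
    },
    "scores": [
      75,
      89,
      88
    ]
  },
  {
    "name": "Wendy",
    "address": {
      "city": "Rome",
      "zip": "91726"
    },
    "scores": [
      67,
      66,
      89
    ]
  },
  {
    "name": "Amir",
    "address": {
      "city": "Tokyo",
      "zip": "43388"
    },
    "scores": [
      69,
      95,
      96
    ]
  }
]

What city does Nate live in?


Path: records[1].address.city
Value: Oslo

ANSWER: Oslo


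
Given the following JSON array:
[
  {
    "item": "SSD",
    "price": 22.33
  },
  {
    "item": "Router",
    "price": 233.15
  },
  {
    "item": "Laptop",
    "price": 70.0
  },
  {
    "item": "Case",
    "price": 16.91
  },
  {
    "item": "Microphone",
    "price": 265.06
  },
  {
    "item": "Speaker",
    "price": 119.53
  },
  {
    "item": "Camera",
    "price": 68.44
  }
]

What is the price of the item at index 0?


Array index 0 -> SSD
price = 22.33

ANSWER: 22.33


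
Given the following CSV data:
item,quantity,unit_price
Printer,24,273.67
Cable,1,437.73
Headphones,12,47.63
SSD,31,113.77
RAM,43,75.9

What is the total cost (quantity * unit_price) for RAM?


Row: RAM
quantity = 43
unit_price = 75.9
total = 43 * 75.9 = 3263.7

ANSWER: 3263.7


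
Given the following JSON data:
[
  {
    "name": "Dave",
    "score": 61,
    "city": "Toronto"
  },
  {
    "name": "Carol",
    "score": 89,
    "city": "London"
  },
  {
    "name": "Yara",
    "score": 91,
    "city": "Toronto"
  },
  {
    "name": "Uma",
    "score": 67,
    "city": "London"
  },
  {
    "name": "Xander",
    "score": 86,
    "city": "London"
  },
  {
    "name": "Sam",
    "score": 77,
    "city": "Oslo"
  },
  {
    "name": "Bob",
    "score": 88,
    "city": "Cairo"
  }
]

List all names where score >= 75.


Filtering records where score >= 75:
  Dave (score=61) -> no
  Carol (score=89) -> YES
  Yara (score=91) -> YES
  Uma (score=67) -> no
  Xander (score=86) -> YES
  Sam (score=77) -> YES
  Bob (score=88) -> YES


ANSWER: Carol, Yara, Xander, Sam, Bob


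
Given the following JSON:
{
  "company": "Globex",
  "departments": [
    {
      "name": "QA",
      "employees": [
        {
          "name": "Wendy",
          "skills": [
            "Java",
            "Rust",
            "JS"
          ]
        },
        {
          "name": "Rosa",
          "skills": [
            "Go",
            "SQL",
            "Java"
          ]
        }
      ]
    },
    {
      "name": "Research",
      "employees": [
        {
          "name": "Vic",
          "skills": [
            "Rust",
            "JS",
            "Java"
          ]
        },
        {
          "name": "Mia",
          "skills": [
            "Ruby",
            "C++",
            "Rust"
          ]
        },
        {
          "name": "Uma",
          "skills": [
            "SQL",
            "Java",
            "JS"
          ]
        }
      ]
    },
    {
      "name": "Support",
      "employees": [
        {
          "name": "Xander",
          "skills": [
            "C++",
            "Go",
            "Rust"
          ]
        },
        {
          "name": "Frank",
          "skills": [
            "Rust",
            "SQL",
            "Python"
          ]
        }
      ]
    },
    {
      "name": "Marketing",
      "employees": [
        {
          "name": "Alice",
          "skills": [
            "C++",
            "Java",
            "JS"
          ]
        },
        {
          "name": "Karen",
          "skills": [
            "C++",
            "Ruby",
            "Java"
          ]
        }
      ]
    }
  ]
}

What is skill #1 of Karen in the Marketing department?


Path: departments[3].employees[1].skills[0]
Value: C++

ANSWER: C++


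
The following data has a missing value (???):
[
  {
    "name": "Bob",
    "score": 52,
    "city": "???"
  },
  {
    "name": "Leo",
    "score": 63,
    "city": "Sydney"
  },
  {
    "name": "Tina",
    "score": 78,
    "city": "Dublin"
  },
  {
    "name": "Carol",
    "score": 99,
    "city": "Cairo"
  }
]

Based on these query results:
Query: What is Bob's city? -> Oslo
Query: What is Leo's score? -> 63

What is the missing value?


The missing value is Bob's city
From query: Bob's city = Oslo

ANSWER: Oslo


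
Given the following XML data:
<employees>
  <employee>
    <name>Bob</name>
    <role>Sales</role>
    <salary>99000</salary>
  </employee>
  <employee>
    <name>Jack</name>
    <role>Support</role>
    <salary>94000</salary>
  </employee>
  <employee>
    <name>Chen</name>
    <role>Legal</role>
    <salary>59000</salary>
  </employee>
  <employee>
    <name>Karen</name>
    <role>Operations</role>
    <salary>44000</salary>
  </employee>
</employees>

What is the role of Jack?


Searching for <employee> with <name>Jack</name>
Found at position 2
<role>Support</role>

ANSWER: Support


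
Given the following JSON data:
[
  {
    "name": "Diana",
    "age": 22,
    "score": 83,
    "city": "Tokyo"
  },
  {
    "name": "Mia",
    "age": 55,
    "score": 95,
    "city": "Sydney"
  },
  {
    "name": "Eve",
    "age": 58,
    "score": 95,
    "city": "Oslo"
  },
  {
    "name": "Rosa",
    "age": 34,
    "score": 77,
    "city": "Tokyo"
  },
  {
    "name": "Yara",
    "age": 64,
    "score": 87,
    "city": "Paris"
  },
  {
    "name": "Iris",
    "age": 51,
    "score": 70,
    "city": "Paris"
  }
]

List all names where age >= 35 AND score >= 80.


Checking both conditions:
  Diana (age=22, score=83) -> no
  Mia (age=55, score=95) -> YES
  Eve (age=58, score=95) -> YES
  Rosa (age=34, score=77) -> no
  Yara (age=64, score=87) -> YES
  Iris (age=51, score=70) -> no


ANSWER: Mia, Eve, Yara


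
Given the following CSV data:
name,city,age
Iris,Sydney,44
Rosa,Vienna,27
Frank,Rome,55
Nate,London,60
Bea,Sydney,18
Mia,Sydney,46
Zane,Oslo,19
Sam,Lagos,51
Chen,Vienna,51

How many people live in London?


Scanning city column for 'London':
  Row 4: Nate -> MATCH
Total matches: 1

ANSWER: 1


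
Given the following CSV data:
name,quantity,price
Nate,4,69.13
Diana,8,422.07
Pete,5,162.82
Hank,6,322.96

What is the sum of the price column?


Values in 'price' column:
  Row 1: 69.13
  Row 2: 422.07
  Row 3: 162.82
  Row 4: 322.96
Sum = 69.13 + 422.07 + 162.82 + 322.96 = 976.98

ANSWER: 976.98


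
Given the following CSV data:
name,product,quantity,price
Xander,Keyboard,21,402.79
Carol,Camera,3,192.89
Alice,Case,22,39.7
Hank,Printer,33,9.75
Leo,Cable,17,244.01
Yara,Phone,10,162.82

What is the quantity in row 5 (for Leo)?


Row 5: Leo
Column 'quantity' = 17

ANSWER: 17


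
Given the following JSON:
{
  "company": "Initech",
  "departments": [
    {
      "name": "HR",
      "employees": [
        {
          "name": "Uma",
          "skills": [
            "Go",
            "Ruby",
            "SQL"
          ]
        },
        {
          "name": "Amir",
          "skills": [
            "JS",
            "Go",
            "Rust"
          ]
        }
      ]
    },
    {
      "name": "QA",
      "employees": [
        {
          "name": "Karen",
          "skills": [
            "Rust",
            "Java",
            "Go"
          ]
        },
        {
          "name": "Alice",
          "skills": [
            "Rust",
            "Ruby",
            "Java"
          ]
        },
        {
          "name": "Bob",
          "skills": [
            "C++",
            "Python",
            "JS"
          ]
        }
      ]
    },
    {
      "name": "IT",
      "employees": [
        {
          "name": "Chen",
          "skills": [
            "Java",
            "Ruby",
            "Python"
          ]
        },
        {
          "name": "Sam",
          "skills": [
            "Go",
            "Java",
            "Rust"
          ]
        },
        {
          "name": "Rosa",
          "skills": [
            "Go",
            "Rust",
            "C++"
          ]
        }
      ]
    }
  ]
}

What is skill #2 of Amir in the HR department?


Path: departments[0].employees[1].skills[1]
Value: Go

ANSWER: Go


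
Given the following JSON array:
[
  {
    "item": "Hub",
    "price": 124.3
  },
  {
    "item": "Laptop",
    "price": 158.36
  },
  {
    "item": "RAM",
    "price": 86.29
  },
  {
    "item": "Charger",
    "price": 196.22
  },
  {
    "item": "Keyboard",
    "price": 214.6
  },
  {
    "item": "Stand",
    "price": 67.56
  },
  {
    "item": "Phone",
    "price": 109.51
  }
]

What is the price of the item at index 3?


Array index 3 -> Charger
price = 196.22

ANSWER: 196.22


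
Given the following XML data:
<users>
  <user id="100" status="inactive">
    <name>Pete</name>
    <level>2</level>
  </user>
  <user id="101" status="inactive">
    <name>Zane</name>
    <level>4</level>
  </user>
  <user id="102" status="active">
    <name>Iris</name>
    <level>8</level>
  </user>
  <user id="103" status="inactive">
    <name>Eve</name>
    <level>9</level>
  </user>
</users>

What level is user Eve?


Finding user: Eve
<level>9</level>

ANSWER: 9


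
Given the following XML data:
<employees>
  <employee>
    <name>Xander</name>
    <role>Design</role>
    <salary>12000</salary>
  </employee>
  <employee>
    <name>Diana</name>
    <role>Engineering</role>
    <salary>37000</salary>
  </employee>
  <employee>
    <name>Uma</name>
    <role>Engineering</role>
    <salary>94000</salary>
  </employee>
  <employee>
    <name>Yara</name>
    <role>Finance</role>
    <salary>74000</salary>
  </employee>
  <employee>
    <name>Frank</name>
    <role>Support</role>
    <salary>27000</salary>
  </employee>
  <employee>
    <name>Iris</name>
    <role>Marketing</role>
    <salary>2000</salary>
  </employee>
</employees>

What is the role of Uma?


Searching for <employee> with <name>Uma</name>
Found at position 3
<role>Engineering</role>

ANSWER: Engineering


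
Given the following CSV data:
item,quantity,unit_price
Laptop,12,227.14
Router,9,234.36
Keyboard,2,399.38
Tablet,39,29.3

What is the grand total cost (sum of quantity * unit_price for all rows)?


Computing row totals:
  Laptop: 12 * 227.14 = 2725.68
  Router: 9 * 234.36 = 2109.24
  Keyboard: 2 * 399.38 = 798.76
  Tablet: 39 * 29.3 = 1142.7
Grand total = 2725.68 + 2109.24 + 798.76 + 1142.7 = 6776.38

ANSWER: 6776.38


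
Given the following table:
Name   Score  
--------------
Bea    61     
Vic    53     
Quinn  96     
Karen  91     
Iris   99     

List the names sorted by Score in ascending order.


Sorting by Score (ascending):
  Vic: 53
  Bea: 61
  Karen: 91
  Quinn: 96
  Iris: 99


ANSWER: Vic, Bea, Karen, Quinn, Iris


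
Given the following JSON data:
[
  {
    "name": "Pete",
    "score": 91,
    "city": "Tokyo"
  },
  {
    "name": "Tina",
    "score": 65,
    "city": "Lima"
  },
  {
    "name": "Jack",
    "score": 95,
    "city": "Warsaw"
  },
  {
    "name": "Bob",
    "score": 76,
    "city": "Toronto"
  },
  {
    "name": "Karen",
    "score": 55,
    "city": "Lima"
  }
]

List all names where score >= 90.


Filtering records where score >= 90:
  Pete (score=91) -> YES
  Tina (score=65) -> no
  Jack (score=95) -> YES
  Bob (score=76) -> no
  Karen (score=55) -> no


ANSWER: Pete, Jack


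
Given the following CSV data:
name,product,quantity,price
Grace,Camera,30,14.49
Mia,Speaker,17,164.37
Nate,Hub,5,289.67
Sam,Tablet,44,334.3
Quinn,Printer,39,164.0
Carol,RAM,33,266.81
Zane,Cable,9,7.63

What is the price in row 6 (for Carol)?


Row 6: Carol
Column 'price' = 266.81

ANSWER: 266.81


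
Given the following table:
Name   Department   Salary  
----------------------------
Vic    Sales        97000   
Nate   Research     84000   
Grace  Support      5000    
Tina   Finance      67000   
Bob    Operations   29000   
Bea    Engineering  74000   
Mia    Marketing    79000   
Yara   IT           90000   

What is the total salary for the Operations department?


Operations department members:
  Bob: 29000
Total = 29000 = 29000

ANSWER: 29000


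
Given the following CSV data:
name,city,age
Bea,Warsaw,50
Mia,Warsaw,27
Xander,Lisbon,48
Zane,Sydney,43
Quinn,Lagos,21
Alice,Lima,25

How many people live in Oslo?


Scanning city column for 'Oslo':
Total matches: 0

ANSWER: 0


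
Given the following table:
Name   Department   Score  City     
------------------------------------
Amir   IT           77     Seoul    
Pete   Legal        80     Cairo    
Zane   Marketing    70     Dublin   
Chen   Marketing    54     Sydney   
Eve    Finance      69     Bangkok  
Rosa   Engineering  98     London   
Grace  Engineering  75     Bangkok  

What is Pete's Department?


Row 2: Pete
Department = Legal

ANSWER: Legal


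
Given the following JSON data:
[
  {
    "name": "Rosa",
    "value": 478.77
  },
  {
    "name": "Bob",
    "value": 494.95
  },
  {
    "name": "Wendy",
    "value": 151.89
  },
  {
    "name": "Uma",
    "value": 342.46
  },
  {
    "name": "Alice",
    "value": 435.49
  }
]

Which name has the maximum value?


Comparing values:
  Rosa: 478.77
  Bob: 494.95
  Wendy: 151.89
  Uma: 342.46
  Alice: 435.49
Maximum: Bob (494.95)

ANSWER: Bob


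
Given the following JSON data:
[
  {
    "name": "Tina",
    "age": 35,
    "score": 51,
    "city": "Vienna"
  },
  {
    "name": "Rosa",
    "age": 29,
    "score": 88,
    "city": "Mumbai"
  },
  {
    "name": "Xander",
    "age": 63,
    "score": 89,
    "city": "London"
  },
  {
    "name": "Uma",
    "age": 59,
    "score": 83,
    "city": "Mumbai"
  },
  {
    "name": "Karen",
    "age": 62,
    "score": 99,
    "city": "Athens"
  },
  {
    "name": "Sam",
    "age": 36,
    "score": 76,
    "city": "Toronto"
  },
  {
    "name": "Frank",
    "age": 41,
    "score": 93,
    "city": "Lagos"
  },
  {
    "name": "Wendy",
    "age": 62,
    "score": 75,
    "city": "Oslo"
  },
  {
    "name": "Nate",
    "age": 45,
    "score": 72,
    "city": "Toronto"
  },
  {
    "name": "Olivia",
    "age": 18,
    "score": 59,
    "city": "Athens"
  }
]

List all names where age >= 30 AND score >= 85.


Checking both conditions:
  Tina (age=35, score=51) -> no
  Rosa (age=29, score=88) -> no
  Xander (age=63, score=89) -> YES
  Uma (age=59, score=83) -> no
  Karen (age=62, score=99) -> YES
  Sam (age=36, score=76) -> no
  Frank (age=41, score=93) -> YES
  Wendy (age=62, score=75) -> no
  Nate (age=45, score=72) -> no
  Olivia (age=18, score=59) -> no


ANSWER: Xander, Karen, Frank


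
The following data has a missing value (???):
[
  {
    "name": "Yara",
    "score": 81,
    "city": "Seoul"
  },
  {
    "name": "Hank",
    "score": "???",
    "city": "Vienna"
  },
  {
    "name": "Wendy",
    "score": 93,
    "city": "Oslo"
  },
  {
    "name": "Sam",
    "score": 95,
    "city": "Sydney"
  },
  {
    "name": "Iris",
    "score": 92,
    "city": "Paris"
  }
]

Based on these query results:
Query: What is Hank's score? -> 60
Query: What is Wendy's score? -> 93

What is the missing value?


The missing value is Hank's score
From query: Hank's score = 60

ANSWER: 60


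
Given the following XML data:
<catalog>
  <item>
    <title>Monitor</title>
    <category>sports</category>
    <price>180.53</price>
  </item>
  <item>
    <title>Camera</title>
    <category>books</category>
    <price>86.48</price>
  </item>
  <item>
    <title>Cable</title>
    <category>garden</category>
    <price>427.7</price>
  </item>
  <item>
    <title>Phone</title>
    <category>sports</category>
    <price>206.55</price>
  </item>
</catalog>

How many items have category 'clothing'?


Scanning <item> elements for <category>clothing</category>:
Count: 0

ANSWER: 0
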